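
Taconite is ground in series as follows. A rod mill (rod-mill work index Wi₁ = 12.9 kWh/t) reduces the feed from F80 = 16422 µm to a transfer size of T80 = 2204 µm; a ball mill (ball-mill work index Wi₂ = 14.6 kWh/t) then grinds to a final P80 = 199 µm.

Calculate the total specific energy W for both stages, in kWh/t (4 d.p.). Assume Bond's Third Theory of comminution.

W = 8.9809 kWh/t

W_Bond = 10·Wi·(1/√P₈₀ − 1/√F₈₀)
Stage 1 (16422→2204 µm, Wi₁=12.9): W₁ = 10·12.9·(0.021301 − 0.007803) = 1.7411 kWh/t
Stage 2 (2204→199 µm, Wi₂=14.6): W₂ = 10·14.6·(0.070888 − 0.021301) = 7.2398 kWh/t
W = W₁ + W₂ = 1.7411 + 7.2398 = 8.9809 kWh/t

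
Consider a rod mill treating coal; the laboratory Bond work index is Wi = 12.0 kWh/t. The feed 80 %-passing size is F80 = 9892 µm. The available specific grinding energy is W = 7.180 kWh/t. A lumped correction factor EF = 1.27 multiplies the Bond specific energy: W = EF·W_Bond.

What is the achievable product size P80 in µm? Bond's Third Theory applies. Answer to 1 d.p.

W = 10 Wi / √P80 − 10 Wi / √F80
W_Bond = W / EF = 7.180 / 1.27 = 5.6535 kWh/t
P80^(−½) = W_Bond/(10 Wi) + F80^(−½)
  = 5.6535/(10·12.0) + 1/√9892 = 0.047113 + 0.010054 = 0.057167
P80 = (1/0.057167)² = 17.4925² = 305.99 µm

P80 = 306.0 µm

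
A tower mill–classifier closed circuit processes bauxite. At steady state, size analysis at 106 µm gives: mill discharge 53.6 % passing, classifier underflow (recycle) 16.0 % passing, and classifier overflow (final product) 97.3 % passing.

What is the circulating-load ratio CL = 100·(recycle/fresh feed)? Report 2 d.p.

Mass balance on the −106 µm fraction:
(1+r)d = ru + o → r = (o−d)/(d−u)
r = (97.3 − 53.6)/(53.6 − 16.0) = 43.7/37.6 = 1.1622
CL = 100·r = 116.22 %

CL = 116.22 %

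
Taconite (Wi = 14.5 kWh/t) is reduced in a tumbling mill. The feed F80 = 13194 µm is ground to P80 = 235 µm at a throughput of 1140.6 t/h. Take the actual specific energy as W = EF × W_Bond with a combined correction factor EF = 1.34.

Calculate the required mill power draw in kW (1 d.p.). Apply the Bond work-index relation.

P = 12527.4 kW

W = 10 Wi (P80^-0.5 − F80^-0.5)
W = 10·14.5·(1/√235 − 1/√13194) = 10·14.5·(0.056527) = 8.1964 kWh/t
Apply correction: 8.1964 × 1.34 = 10.9832 kWh/t
P = W·T = 10.9832·1140.6 = 12527.4 kW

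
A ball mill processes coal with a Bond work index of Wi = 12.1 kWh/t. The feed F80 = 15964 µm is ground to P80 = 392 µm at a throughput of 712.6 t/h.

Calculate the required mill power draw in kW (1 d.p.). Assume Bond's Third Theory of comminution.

W = 10·Wi·[P80^(−½) − F80^(−½)]
W = 10·12.1·(1/√392 − 1/√15964) = 10·12.1·(0.042593) = 5.1538 kWh/t
Mill draw = 5.1538 × 712.6 = 3672.6 kW

P = 3672.6 kW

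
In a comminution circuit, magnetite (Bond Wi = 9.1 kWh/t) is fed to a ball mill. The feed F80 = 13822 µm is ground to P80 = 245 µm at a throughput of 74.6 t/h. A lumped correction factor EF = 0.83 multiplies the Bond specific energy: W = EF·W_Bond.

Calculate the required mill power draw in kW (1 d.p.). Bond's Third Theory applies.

W = 10·Wi·[P80^(−½) − F80^(−½)]
W = 10·9.1·(1/√245 − 1/√13822) = 10·9.1·(0.055382) = 5.0398 kWh/t
With EF = 0.83: W = 5.0398·0.83 = 4.1830 kWh/t
P = W·T = 4.1830·74.6 = 312.1 kW

P = 312.1 kW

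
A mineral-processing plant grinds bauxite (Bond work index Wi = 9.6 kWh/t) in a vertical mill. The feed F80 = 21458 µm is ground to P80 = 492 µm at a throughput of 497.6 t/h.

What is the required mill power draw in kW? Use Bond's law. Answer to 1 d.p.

W = 10·Wi·(P80^(-½) − F80^(-½))
W = 10·9.6·(1/√492 − 1/√21458) = 10·9.6·(0.038257) = 3.6727 kWh/t
P_mill = W·ṁ = 3.6727·497.6 = 1827.5 kW

P = 1827.5 kW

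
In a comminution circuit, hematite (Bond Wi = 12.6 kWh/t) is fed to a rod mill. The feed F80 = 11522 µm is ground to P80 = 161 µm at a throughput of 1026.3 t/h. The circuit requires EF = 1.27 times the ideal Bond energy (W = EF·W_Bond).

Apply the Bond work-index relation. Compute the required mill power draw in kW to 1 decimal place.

P = 11413.0 kW

Bond: W = 10·Wi·(1/√P80 − 1/√F80)
W = 10·12.6·(1/√161 − 1/√11522) = 10·12.6·(0.069495) = 8.7564 kWh/t
Corrected W = EF·W_Bond = 1.27·8.7564 = 11.1206 kWh/t
P_mill = W·ṁ = 11.1206·1026.3 = 11413.0 kW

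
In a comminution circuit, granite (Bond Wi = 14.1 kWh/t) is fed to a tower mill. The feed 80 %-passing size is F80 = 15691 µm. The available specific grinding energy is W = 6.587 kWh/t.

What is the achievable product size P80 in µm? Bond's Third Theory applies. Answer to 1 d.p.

P80 = 334.2 µm

W = 10 Wi (1/√P80 − 1/√F80)  [Bond]
P80^(−½) = W/(10 Wi) + F80^(−½)
  = 6.5870/(10·14.1) + 1/√15691 = 0.046716 + 0.007983 = 0.054699
P80 = (1/0.054699)² = 18.2817² = 334.22 µm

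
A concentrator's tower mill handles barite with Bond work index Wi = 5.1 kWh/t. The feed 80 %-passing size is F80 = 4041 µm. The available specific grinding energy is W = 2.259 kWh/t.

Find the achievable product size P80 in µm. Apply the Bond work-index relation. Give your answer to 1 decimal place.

W_Bond = 10·Wi·(1/√P₈₀ − 1/√F₈₀)
⇒ 1/√P80 = W/(10 Wi) + 1/√F80
  = 2.2590/(10·5.1) + 1/√4041 = 0.044294 + 0.015731 = 0.060025
P80 = (1/0.060025)² = 16.6597² = 277.55 µm

P80 = 277.5 µm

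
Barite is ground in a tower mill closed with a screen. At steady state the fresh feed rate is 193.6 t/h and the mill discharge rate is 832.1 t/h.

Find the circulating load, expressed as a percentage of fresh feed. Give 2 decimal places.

CL = 329.80 %

Mill node: discharge = fresh + recycle.
R = M − F = 832.1 − 193.6 = 638.5 t/h
CL = 100·R/F = 100·638.5/193.6 = 329.80 %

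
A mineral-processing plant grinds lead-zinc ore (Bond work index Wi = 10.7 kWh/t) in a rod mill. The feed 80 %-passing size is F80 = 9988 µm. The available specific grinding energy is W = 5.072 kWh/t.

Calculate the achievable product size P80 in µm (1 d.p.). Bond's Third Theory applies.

W = 10 Wi / √P80 − 10 Wi / √F80
1/√P80 = 1/√F80 + W/(10·Wi)
  = 5.0720/(10·10.7) + 1/√9988 = 0.047402 + 0.010006 = 0.057408
P80 = (1/0.057408)² = 17.4192² = 303.43 µm

P80 = 303.4 µm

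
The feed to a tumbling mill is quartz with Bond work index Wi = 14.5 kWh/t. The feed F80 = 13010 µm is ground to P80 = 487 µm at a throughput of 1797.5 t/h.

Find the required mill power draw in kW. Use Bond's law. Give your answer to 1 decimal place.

P = 9525.5 kW

W = 10·Wi·(P80^(-½) − F80^(-½))
W = 10·14.5·(1/√487 − 1/√13010) = 10·14.5·(0.036547) = 5.2993 kWh/t
Mill draw = 5.2993 × 1797.5 = 9525.5 kW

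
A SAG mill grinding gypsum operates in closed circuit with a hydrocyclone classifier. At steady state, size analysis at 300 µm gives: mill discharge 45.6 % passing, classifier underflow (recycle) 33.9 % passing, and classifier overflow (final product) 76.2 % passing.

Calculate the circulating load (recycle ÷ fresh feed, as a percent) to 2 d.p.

Balance %-passing 300 µm (r = R/F):
Fd + Rd = Ru + Fo ⇒ R/F = (o−d)/(d−u)
r = (76.2 − 45.6)/(45.6 − 33.9) = 30.6/11.7 = 2.6154
CL = 100·r = 261.54 %

CL = 261.54 %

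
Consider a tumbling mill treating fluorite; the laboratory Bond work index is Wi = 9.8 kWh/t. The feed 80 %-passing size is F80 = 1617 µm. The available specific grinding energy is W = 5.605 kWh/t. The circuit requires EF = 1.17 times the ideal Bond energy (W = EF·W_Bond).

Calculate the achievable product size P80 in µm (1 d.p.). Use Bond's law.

W = 10·Wi·(P80^(-½) − F80^(-½))
W_Bond = W / EF = 5.605 / 1.17 = 4.7906 kWh/t
P80^(−½) = W_Bond/(10 Wi) + F80^(−½)
  = 4.7906/(10·9.8) + 1/√1617 = 0.048884 + 0.024868 = 0.073752
P80 = (1/0.073752)² = 13.5590² = 183.85 µm

P80 = 183.8 µm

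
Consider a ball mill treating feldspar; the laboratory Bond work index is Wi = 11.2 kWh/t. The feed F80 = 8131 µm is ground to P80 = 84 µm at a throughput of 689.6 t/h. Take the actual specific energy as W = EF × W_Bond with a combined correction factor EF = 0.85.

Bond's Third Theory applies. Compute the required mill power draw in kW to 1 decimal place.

W = 10·Wi·(P80^(-½) − F80^(-½))
W = 10·11.2·(1/√84 − 1/√8131) = 10·11.2·(0.098019) = 10.9781 kWh/t
With EF = 0.85: W = 10.9781·0.85 = 9.3314 kWh/t
Mill draw = 9.3314 × 689.6 = 6434.9 kW

P = 6434.9 kW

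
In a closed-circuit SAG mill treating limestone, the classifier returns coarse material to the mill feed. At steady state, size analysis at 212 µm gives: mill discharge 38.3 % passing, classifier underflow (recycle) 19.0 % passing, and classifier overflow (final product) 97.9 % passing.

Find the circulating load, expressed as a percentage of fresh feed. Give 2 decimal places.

Let r = R/F. Size balance at 212 µm:
(1+r)·d = r·u + o ⇒ r = (o−d)/(d−u)
r = (97.9 − 38.3)/(38.3 − 19.0) = 59.6/19.3 = 3.0881
CL = 100·r = 308.81 %

CL = 308.81 %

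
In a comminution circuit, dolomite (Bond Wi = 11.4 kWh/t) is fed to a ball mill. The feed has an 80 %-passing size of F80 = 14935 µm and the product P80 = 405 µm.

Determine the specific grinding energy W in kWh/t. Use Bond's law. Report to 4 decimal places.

W = 4.7319 kWh/t

Bond:  W = 10 Wi (1/√P − 1/√F)
1/√405 = 0.049690;  1/√14935 = 0.008183
W = 10·11.4·(0.049690 − 0.008183) = 4.7319 kWh/t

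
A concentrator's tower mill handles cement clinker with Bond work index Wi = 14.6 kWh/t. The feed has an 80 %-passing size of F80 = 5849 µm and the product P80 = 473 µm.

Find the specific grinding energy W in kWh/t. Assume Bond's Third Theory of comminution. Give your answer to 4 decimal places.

W = 4.8041 kWh/t

W = 10 Wi / √P80 − 10 Wi / √F80
1/√473 = 0.045980;  1/√5849 = 0.013076
W = 10·14.6·(0.045980 − 0.013076) = 4.8041 kWh/t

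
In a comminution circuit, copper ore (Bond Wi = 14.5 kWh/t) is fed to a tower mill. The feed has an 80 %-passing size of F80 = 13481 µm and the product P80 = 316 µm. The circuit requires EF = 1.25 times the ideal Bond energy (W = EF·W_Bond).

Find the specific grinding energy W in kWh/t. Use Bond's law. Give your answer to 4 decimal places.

W = 10·Wi·(P80^(-½) − F80^(-½))
1/√316 = 0.056254;  1/√13481 = 0.008613
W = 10·14.5·(0.056254 − 0.008613) = 6.9080 kWh/t
Apply correction: 6.9080 × 1.25 = 8.6351 kWh/t

W = 8.6351 kWh/t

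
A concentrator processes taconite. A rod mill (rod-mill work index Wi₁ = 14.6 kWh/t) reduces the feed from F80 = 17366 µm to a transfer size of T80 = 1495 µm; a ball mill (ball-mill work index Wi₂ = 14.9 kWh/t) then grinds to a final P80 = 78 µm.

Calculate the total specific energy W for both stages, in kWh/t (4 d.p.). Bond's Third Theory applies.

Bond: W = 10·Wi·(1/√P80 − 1/√F80)
Stage 1 (17366→1495 µm, Wi₁=14.6): W₁ = 10·14.6·(0.025863 − 0.007588) = 2.6681 kWh/t
Stage 2 (1495→78 µm, Wi₂=14.9): W₂ = 10·14.9·(0.113228 − 0.025863) = 13.0173 kWh/t
W = W₁ + W₂ = 2.6681 + 13.0173 = 15.6854 kWh/t

W = 15.6854 kWh/t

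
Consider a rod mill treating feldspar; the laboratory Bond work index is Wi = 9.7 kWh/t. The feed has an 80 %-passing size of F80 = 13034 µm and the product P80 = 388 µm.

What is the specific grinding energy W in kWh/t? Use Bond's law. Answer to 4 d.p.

W = 10 Wi (P80^-0.5 − F80^-0.5)
1/√388 = 0.050767;  1/√13034 = 0.008759
W = 10·9.7·(0.050767 − 0.008759) = 4.0748 kWh/t

W = 4.0748 kWh/t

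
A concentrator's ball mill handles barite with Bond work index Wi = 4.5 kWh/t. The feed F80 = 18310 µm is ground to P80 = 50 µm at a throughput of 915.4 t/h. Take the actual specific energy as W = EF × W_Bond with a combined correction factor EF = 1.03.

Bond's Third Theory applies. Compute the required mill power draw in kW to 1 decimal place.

P = 5686.8 kW

W = 10 Wi (P80^-0.5 − F80^-0.5)
W = 10·4.5·(1/√50 − 1/√18310) = 10·4.5·(0.134031) = 6.0314 kWh/t
W_actual = 1.03 × 6.0314 = 6.2123 kWh/t
Power = W × throughput = 6.2123 kWh/t × 915.4 t/h = 5686.8 kW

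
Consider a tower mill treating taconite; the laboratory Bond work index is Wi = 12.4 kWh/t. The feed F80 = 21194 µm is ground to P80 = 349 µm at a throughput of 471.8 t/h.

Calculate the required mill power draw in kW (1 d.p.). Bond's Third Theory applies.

P = 2729.7 kW

W = 10·Wi·(P80^(-½) − F80^(-½))
W = 10·12.4·(1/√349 − 1/√21194) = 10·12.4·(0.046660) = 5.7858 kWh/t
Mill draw = 5.7858 × 471.8 = 2729.7 kW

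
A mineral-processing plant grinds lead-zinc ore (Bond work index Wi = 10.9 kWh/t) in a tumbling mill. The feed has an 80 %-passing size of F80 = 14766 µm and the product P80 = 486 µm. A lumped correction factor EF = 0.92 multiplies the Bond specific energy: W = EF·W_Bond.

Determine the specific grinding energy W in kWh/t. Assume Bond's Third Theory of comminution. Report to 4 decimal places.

W = 3.7235 kWh/t

W = 10·Wi·(P80^(-½) − F80^(-½))
1/√486 = 0.045361;  1/√14766 = 0.008229
W = 10·10.9·(0.045361 − 0.008229) = 4.0473 kWh/t
W_actual = 0.92 × 4.0473 = 3.7235 kWh/t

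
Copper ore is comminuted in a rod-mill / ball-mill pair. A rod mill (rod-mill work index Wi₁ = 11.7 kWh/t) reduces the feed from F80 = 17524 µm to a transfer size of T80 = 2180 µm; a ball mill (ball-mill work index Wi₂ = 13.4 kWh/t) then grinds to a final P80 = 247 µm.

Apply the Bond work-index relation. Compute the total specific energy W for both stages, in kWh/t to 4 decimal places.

W = 7.2783 kWh/t

W = 10·Wi·[P80^(−½) − F80^(−½)]
Stage 1 (17524→2180 µm, Wi₁=11.7): W₁ = 10·11.7·(0.021418 − 0.007554) = 1.6220 kWh/t
Stage 2 (2180→247 µm, Wi₂=13.4): W₂ = 10·13.4·(0.063628 − 0.021418) = 5.6563 kWh/t
W = W₁ + W₂ = 1.6220 + 5.6563 = 7.2783 kWh/t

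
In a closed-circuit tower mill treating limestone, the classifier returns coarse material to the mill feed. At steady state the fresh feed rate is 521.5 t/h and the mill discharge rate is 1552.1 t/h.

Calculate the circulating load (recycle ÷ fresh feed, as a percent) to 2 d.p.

CL = 197.62 %

M = F + R at steady state, so:
R = M − F = 1552.1 − 521.5 = 1030.6 t/h
CL = 100·R/F = 100·1030.6/521.5 = 197.62 %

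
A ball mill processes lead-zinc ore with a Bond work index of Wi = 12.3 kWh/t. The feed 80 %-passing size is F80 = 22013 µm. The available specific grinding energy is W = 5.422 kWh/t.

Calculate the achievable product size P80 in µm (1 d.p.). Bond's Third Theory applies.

P80 = 387.2 µm

W = 10 Wi (P80^-0.5 − F80^-0.5)
⇒ 1/√P80 = W/(10 Wi) + 1/√F80
  = 5.4220/(10·12.3) + 1/√22013 = 0.044081 + 0.006740 = 0.050821
P80 = (1/0.050821)² = 19.6768² = 387.18 µm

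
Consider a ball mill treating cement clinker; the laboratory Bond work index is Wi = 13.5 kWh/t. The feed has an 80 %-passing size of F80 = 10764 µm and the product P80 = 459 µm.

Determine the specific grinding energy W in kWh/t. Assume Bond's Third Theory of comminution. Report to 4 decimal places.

W = 5.0001 kWh/t

W = 10 Wi (P80^-0.5 − F80^-0.5)
1/√459 = 0.046676;  1/√10764 = 0.009639
W = 10·13.5·(0.046676 − 0.009639) = 5.0001 kWh/t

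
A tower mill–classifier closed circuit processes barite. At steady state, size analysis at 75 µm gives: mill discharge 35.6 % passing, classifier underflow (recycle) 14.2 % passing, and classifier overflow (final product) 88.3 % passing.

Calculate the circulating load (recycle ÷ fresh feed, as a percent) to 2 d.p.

CL = 246.26 %

Two-product formula at 75 µm:
d + r·d = r·u + o → r(d−u) = o−d
r = (88.3 − 35.6)/(35.6 − 14.2) = 52.7/21.4 = 2.4626
CL = 100·r = 246.26 %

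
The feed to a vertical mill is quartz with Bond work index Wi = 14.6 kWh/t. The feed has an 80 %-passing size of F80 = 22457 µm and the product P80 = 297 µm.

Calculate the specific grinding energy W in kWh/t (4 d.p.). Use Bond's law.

W_Bond = 10·Wi·(1/√P₈₀ − 1/√F₈₀)
1/√297 = 0.058026;  1/√22457 = 0.006673
W = 10·14.6·(0.058026 − 0.006673) = 7.4975 kWh/t

W = 7.4975 kWh/t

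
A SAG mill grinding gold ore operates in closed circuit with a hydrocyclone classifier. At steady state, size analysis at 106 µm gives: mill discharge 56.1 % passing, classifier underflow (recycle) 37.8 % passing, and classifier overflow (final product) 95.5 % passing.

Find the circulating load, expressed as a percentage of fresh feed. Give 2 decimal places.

Mass balance on the −106 µm fraction:
(1+r)d = ru + o → r = (o−d)/(d−u)
r = (95.5 − 56.1)/(56.1 − 37.8) = 39.4/18.3 = 2.1530
CL = 100·r = 215.30 %

CL = 215.30 %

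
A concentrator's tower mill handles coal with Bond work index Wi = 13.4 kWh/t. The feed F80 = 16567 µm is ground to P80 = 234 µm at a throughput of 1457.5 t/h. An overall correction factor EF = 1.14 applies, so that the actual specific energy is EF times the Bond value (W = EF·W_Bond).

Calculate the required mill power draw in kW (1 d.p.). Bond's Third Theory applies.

W = 10 Wi (1/√P80 − 1/√F80)  [Bond]
W = 10·13.4·(1/√234 − 1/√16567) = 10·13.4·(0.057603) = 7.7188 kWh/t
With EF = 1.14: W = 7.7188·1.14 = 8.7994 kWh/t
Mill draw = 8.7994 × 1457.5 = 12825.1 kW

P = 12825.1 kW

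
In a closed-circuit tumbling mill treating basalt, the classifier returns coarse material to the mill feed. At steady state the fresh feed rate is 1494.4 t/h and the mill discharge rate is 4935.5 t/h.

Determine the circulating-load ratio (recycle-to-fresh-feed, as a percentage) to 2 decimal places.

CL = 230.27 %

Mill node: discharge = fresh + recycle.
R = M − F = 4935.5 − 1494.4 = 3441.1 t/h
CL = 100·R/F = 100·3441.1/1494.4 = 230.27 %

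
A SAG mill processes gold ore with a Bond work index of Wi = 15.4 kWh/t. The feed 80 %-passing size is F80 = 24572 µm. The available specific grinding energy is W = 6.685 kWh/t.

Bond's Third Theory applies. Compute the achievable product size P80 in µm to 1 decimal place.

P80 = 403.4 µm

W = 10 Wi (1/√P80 − 1/√F80)  [Bond]
1/√P80 = 1/√F80 + W/(10·Wi)
  = 6.6850/(10·15.4) + 1/√24572 = 0.043409 + 0.006379 = 0.049788
P80 = (1/0.049788)² = 20.0850² = 403.41 µm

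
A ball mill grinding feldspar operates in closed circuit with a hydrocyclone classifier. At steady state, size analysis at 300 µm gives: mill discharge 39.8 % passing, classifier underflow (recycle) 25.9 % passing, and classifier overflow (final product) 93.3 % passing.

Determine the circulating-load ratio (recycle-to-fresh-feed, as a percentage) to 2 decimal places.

Mass balance on the −300 µm fraction:
Fd + Rd = Ru + Fo ⇒ R/F = (o−d)/(d−u)
r = (93.3 − 39.8)/(39.8 − 25.9) = 53.5/13.9 = 3.8489
CL = 100·r = 384.89 %

CL = 384.89 %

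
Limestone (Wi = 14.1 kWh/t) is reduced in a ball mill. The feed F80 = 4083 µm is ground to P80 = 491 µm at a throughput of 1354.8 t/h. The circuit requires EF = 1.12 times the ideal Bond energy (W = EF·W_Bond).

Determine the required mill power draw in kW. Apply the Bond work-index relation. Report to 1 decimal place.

Bond: W = 10·Wi·(1/√P80 − 1/√F80)
W = 10·14.1·(1/√491 − 1/√4083) = 10·14.1·(0.029480) = 4.1566 kWh/t
Corrected W = EF·W_Bond = 1.12·4.1566 = 4.6554 kWh/t
Mill draw = 4.6554 × 1354.8 = 6307.1 kW

P = 6307.1 kW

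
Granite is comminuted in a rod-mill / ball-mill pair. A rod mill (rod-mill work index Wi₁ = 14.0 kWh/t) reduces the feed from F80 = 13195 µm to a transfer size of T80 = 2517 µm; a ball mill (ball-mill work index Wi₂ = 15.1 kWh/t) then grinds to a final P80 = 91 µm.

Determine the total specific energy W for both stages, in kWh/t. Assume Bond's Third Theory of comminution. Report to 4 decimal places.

W = 14.3911 kWh/t

W = 10·Wi·(P80^(-½) − F80^(-½))
Stage 1 (13195→2517 µm, Wi₁=14.0): W₁ = 10·14.0·(0.019932 − 0.008706) = 1.5718 kWh/t
Stage 2 (2517→91 µm, Wi₂=15.1): W₂ = 10·15.1·(0.104828 − 0.019932) = 12.8193 kWh/t
W = W₁ + W₂ = 1.5718 + 12.8193 = 14.3911 kWh/t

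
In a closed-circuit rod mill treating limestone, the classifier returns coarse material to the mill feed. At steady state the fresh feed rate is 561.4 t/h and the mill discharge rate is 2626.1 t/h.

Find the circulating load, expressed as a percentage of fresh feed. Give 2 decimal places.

CL = 367.78 %

Steady state: M = F + R.
R = M − F = 2626.1 − 561.4 = 2064.7 t/h
CL = 100·R/F = 100·2064.7/561.4 = 367.78 %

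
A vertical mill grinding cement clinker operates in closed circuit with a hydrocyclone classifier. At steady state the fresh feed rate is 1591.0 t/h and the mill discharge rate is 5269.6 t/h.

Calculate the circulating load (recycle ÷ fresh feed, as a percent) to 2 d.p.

CL = 231.21 %

Discharge = new feed + return, hence
R = M − F = 5269.6 − 1591.0 = 3678.6 t/h
CL = 100·R/F = 100·3678.6/1591.0 = 231.21 %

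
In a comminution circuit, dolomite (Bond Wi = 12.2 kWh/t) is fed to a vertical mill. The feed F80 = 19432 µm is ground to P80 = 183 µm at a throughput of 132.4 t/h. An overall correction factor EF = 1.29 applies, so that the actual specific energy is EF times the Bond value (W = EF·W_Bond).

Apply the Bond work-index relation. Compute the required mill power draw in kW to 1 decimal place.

W = 10 Wi / √P80 − 10 Wi / √F80
W = 10·12.2·(1/√183 − 1/√19432) = 10·12.2·(0.066748) = 8.1433 kWh/t
Apply correction: 8.1433 × 1.29 = 10.5049 kWh/t
Power = W × throughput = 10.5049 kWh/t × 132.4 t/h = 1390.8 kW

P = 1390.8 kW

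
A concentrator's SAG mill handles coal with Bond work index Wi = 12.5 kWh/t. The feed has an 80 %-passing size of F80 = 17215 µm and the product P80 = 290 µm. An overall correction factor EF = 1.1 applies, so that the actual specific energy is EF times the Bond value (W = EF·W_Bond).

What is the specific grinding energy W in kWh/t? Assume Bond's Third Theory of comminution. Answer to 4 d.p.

W = 10 Wi (P80^-0.5 − F80^-0.5)
1/√290 = 0.058722;  1/√17215 = 0.007622
W = 10·12.5·(0.058722 − 0.007622) = 6.3876 kWh/t
With EF = 1.1: W = 6.3876·1.1 = 7.0263 kWh/t

W = 7.0263 kWh/t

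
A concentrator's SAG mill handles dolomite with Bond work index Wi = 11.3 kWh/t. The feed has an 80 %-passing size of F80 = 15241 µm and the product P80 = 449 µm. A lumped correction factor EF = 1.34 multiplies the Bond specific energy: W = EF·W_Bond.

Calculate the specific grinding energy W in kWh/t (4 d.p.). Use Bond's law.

W = 5.9194 kWh/t

W = 10 Wi (1/√P80 − 1/√F80)  [Bond]
1/√449 = 0.047193;  1/√15241 = 0.008100
W = 10·11.3·(0.047193 − 0.008100) = 4.4175 kWh/t
Corrected W = EF·W_Bond = 1.34·4.4175 = 5.9194 kWh/t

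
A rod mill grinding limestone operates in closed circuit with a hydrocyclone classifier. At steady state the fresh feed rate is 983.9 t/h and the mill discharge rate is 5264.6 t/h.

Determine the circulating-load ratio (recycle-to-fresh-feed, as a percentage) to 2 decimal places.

Mill node: discharge = fresh + recycle.
R = M − F = 5264.6 − 983.9 = 4280.7 t/h
CL = 100·R/F = 100·4280.7/983.9 = 435.07 %

CL = 435.07 %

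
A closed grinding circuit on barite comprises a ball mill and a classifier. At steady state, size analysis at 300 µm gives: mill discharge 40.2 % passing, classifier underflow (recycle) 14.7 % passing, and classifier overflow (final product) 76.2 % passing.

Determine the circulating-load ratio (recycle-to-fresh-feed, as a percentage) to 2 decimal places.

Balance %-passing 300 µm (r = R/F):
r = (o − d)/(d − u)
r = (76.2 − 40.2)/(40.2 − 14.7) = 36.0/25.5 = 1.4118
CL = 100·r = 141.18 %

CL = 141.18 %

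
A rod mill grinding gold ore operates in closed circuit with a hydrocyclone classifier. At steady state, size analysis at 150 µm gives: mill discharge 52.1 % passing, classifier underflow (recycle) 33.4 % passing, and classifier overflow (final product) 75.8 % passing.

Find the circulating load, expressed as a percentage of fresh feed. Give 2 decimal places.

Mass balance on the −150 µm fraction:
d + r·d = r·u + o → r(d−u) = o−d
r = (75.8 − 52.1)/(52.1 − 33.4) = 23.7/18.7 = 1.2674
CL = 100·r = 126.74 %

CL = 126.74 %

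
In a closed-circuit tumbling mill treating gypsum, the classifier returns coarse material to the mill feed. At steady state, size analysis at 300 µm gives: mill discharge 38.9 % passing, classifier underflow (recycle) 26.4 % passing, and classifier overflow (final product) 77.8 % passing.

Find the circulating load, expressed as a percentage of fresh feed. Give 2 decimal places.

CL = 311.20 %

Two-product formula at 300 µm:
r = (o − d)/(d − u)
r = (77.8 − 38.9)/(38.9 − 26.4) = 38.9/12.5 = 3.1120
CL = 100·r = 311.20 %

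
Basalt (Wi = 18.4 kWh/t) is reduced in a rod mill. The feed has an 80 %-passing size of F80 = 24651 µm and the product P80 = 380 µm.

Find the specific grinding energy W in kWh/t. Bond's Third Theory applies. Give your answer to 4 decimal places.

W = 8.2671 kWh/t

W = 10·Wi·[P80^(−½) − F80^(−½)]
1/√380 = 0.051299;  1/√24651 = 0.006369
W = 10·18.4·(0.051299 − 0.006369) = 8.2671 kWh/t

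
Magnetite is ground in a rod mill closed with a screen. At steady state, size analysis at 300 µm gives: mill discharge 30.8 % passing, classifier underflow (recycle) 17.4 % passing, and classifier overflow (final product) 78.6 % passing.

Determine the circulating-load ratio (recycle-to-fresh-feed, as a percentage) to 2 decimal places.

Balance %-passing 300 µm (r = R/F):
Fd + Rd = Ru + Fo ⇒ R/F = (o−d)/(d−u)
r = (78.6 − 30.8)/(30.8 − 17.4) = 47.8/13.4 = 3.5672
CL = 100·r = 356.72 %

CL = 356.72 %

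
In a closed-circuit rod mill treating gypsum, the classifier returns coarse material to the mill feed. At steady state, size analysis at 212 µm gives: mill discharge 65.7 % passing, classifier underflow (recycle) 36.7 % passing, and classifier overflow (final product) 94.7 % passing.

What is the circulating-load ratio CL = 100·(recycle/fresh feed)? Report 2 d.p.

Let r = R/F. Size balance at 212 µm:
r = (o − d)/(d − u)
r = (94.7 − 65.7)/(65.7 − 36.7) = 29.0/29.0 = 1.0000
CL = 100·r = 100.00 %

CL = 100.00 %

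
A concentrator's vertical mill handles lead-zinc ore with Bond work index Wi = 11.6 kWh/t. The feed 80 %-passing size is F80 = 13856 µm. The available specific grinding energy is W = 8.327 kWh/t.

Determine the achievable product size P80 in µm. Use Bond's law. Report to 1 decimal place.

P80 = 155.2 µm

W = 10 Wi (P80^-0.5 − F80^-0.5)
P80^(−½) = W/(10 Wi) + F80^(−½)
  = 8.3270/(10·11.6) + 1/√13856 = 0.071784 + 0.008495 = 0.080280
P80 = (1/0.080280)² = 12.4564² = 155.16 µm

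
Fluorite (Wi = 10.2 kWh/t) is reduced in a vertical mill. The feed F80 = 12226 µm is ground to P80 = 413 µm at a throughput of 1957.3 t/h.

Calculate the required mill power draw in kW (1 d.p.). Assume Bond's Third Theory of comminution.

P = 8018.3 kW

W = 10·Wi·(P80^(-½) − F80^(-½))
W = 10·10.2·(1/√413 − 1/√12226) = 10·10.2·(0.040163) = 4.0966 kWh/t
Mill draw = 4.0966 × 1957.3 = 8018.3 kW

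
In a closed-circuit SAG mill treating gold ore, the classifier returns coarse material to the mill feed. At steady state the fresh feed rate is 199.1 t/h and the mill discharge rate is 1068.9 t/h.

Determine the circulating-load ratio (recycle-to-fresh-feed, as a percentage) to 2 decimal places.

CL = 436.87 %

Mill node: discharge = fresh + recycle.
R = M − F = 1068.9 − 199.1 = 869.8 t/h
CL = 100·R/F = 100·869.8/199.1 = 436.87 %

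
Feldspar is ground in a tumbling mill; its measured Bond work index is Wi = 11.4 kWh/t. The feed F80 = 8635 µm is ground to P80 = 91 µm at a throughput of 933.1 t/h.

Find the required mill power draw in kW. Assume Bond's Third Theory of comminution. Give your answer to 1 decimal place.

P = 10006.2 kW

Bond:  W = 10 Wi (1/√P − 1/√F)
W = 10·11.4·(1/√91 − 1/√8635) = 10·11.4·(0.094067) = 10.7236 kWh/t
Power = W × throughput = 10.7236 kWh/t × 933.1 t/h = 10006.2 kW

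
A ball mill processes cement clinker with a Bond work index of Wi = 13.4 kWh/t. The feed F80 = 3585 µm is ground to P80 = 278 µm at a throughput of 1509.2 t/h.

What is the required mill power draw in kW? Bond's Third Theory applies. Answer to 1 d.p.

W_Bond = 10·Wi·(1/√P₈₀ − 1/√F₈₀)
W = 10·13.4·(1/√278 − 1/√3585) = 10·13.4·(0.043275) = 5.7988 kWh/t
P_mill = W·ṁ = 5.7988·1509.2 = 8751.5 kW

P = 8751.5 kW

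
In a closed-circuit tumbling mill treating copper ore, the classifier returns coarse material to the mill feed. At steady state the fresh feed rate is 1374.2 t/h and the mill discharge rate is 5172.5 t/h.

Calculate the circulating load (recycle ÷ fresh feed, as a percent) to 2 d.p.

CL = 276.40 %

Mill node: discharge = fresh + recycle.
R = M − F = 5172.5 − 1374.2 = 3798.3 t/h
CL = 100·R/F = 100·3798.3/1374.2 = 276.40 %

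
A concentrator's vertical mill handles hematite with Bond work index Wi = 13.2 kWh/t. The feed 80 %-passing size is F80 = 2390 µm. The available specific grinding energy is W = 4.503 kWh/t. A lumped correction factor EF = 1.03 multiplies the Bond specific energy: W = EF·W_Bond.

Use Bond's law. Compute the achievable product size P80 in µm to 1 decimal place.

W = 10·Wi·[P80^(−½) − F80^(−½)]
W_Bond = W / EF = 4.503 / 1.03 = 4.3718 kWh/t
1/√P80 = 1/√F80 + W_Bond/(10·Wi)
  = 4.3718/(10·13.2) + 1/√2390 = 0.033120 + 0.020455 = 0.053575
P80 = (1/0.053575)² = 18.6654² = 348.40 µm

P80 = 348.4 µm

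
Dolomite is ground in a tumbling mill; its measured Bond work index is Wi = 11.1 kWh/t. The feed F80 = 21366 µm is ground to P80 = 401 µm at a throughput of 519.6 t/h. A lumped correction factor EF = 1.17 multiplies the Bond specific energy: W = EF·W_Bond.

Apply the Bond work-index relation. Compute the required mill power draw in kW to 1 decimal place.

P = 2908.2 kW

Bond: W = 10·Wi·(1/√P80 − 1/√F80)
W = 10·11.1·(1/√401 − 1/√21366) = 10·11.1·(0.043096) = 4.7837 kWh/t
Apply correction: 4.7837 × 1.17 = 5.5969 kWh/t
P = W·T = 5.5969·519.6 = 2908.2 kW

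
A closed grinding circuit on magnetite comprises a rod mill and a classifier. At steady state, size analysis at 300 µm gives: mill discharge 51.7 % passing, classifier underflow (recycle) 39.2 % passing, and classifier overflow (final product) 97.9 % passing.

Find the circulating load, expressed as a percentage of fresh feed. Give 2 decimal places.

Classifier node, passing 300 µm:
Fd + Rd = Ru + Fo ⇒ R/F = (o−d)/(d−u)
r = (97.9 − 51.7)/(51.7 − 39.2) = 46.2/12.5 = 3.6960
CL = 100·r = 369.60 %

CL = 369.60 %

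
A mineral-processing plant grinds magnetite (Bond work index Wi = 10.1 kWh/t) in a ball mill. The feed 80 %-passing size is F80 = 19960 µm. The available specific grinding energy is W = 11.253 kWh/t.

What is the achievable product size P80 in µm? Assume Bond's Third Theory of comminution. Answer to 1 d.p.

Bond: W = 10·Wi·(1/√P80 − 1/√F80)
⇒ 1/√P80 = W/(10 Wi) + 1/√F80
  = 11.2530/(10·10.1) + 1/√19960 = 0.111416 + 0.007078 = 0.118494
P80 = (1/0.118494)² = 8.4392² = 71.22 µm

P80 = 71.2 µm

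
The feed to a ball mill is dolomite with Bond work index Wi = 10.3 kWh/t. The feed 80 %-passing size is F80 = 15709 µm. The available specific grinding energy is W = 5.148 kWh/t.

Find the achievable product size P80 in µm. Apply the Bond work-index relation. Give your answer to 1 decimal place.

P80 = 297.7 µm

W = 10·Wi·(P80^(-½) − F80^(-½))
⇒ 1/√P80 = W/(10·Wi) + 1/√F80
  = 5.1480/(10·10.3) + 1/√15709 = 0.049981 + 0.007979 = 0.057959
P80 = (1/0.057959)² = 17.2535² = 297.68 µm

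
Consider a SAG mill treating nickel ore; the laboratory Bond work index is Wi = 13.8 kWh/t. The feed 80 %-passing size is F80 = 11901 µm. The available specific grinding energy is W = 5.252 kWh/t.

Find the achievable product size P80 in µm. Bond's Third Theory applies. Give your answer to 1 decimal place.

Bond: W = 10·Wi·(1/√P80 − 1/√F80)
⇒ 1/√P80 = W/(10 Wi) + 1/√F80
  = 5.2520/(10·13.8) + 1/√11901 = 0.038058 + 0.009167 = 0.047225
P80 = (1/0.047225)² = 21.1754² = 448.40 µm

P80 = 448.4 µm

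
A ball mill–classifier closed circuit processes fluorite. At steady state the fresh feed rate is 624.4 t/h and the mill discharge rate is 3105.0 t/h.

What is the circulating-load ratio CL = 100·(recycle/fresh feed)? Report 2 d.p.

CL = 397.28 %

Steady state: M = F + R.
R = M − F = 3105.0 − 624.4 = 2480.6 t/h
CL = 100·R/F = 100·2480.6/624.4 = 397.28 %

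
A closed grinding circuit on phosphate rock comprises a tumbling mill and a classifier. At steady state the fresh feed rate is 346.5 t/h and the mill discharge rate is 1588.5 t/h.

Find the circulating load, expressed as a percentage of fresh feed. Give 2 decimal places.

Discharge = new feed + return, hence
R = M − F = 1588.5 − 346.5 = 1242.0 t/h
CL = 100·R/F = 100·1242.0/346.5 = 358.44 %

CL = 358.44 %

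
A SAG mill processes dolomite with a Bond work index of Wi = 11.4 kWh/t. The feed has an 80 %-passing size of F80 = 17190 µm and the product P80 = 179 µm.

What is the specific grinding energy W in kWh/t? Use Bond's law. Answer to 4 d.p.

W = 10 Wi / √P80 − 10 Wi / √F80
1/√179 = 0.074744;  1/√17190 = 0.007627
W = 10·11.4·(0.074744 − 0.007627) = 7.6513 kWh/t

W = 7.6513 kWh/t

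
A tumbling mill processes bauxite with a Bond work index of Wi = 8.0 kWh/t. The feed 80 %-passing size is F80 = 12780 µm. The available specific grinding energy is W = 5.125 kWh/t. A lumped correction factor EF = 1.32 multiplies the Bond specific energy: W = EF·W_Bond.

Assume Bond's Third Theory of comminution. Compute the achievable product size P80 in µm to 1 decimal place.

Bond:  W = 10 Wi (1/√P − 1/√F)
W_Bond = W / EF = 5.125 / 1.32 = 3.8826 kWh/t
⇒ 1/√P80 = W_Bond/(10 Wi) + 1/√F80
  = 3.8826/(10·8.0) + 1/√12780 = 0.048532 + 0.008846 = 0.057378
P80 = (1/0.057378)² = 17.4283² = 303.75 µm

P80 = 303.7 µm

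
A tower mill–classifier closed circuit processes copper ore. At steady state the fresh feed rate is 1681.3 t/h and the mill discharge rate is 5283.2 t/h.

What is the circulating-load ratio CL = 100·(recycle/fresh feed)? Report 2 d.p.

CL = 214.23 %

Mill node: discharge = fresh + recycle.
R = M − F = 5283.2 − 1681.3 = 3601.9 t/h
CL = 100·R/F = 100·3601.9/1681.3 = 214.23 %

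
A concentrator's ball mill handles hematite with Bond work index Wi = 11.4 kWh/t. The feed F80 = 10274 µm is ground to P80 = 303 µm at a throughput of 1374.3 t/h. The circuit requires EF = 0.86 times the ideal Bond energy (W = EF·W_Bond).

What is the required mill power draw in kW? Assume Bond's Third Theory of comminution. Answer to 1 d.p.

W = 10·Wi·(P80^(-½) − F80^(-½))
W = 10·11.4·(1/√303 − 1/√10274) = 10·11.4·(0.047583) = 5.4244 kWh/t
With EF = 0.86: W = 5.4244·0.86 = 4.6650 kWh/t
P = W·T = 4.6650·1374.3 = 6411.1 kW

P = 6411.1 kW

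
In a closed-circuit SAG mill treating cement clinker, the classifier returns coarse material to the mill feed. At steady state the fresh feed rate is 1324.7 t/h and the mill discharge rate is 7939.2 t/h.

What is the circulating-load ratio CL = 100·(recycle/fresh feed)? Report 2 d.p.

CL = 499.32 %

Discharge = new feed + return, hence
R = M − F = 7939.2 − 1324.7 = 6614.5 t/h
CL = 100·R/F = 100·6614.5/1324.7 = 499.32 %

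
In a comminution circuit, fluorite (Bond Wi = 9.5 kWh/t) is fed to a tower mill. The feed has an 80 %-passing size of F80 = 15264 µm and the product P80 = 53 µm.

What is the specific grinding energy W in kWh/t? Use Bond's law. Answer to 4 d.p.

W = 12.2803 kWh/t

W = 10 Wi (1/√P80 − 1/√F80)  [Bond]
1/√53 = 0.137361;  1/√15264 = 0.008094
W = 10·9.5·(0.137361 − 0.008094) = 12.2803 kWh/t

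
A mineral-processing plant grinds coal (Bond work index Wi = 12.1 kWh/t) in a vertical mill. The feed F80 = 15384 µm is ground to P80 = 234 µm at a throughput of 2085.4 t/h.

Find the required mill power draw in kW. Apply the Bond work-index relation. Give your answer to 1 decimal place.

P = 14461.1 kW

W = 10 Wi (1/√P80 − 1/√F80)  [Bond]
W = 10·12.1·(1/√234 − 1/√15384) = 10·12.1·(0.057310) = 6.9345 kWh/t
P_mill = W·ṁ = 6.9345·2085.4 = 14461.1 kW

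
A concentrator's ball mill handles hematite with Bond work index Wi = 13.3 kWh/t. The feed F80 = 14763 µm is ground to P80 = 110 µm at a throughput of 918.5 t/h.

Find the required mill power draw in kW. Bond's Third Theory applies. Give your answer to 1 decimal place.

P = 10642.1 kW

W = 10·Wi·(P80^(-½) − F80^(-½))
W = 10·13.3·(1/√110 − 1/√14763) = 10·13.3·(0.087116) = 11.5864 kWh/t
Mill draw = 11.5864 × 918.5 = 10642.1 kW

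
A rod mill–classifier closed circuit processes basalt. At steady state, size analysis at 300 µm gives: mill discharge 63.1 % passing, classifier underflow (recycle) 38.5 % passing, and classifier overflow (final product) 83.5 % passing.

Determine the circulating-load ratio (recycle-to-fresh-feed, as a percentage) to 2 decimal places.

Let r = R/F. Size balance at 300 µm:
d + r·d = r·u + o → r(d−u) = o−d
r = (83.5 − 63.1)/(63.1 − 38.5) = 20.4/24.6 = 0.8293
CL = 100·r = 82.93 %

CL = 82.93 %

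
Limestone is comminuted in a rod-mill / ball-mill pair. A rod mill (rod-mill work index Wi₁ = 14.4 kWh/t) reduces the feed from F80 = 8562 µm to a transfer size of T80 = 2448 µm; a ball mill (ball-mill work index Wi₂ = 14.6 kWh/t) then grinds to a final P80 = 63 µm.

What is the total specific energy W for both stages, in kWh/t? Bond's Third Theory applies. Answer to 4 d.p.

W = 16.7976 kWh/t

W = 10 Wi (P80^-0.5 − F80^-0.5)
Stage 1 (8562→2448 µm, Wi₁=14.4): W₁ = 10·14.4·(0.020211 − 0.010807) = 1.3542 kWh/t
Stage 2 (2448→63 µm, Wi₂=14.6): W₂ = 10·14.6·(0.125988 − 0.020211) = 15.4434 kWh/t
W = W₁ + W₂ = 1.3542 + 15.4434 = 16.7976 kWh/t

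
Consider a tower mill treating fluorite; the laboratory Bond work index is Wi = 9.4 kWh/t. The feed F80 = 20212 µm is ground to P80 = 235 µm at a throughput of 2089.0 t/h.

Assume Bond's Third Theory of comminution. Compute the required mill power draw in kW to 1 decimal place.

W = 10 Wi (P80^-0.5 − F80^-0.5)
W = 10·9.4·(1/√235 − 1/√20212) = 10·9.4·(0.058199) = 5.4707 kWh/t
Power = W × throughput = 5.4707 kWh/t × 2089.0 t/h = 11428.3 kW

P = 11428.3 kW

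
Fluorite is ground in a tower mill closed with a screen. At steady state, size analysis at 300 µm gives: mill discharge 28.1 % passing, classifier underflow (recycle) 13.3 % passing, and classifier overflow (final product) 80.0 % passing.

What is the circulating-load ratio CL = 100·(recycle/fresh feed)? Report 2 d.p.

Balance %-passing 300 µm (r = R/F):
(1+r)·d = r·u + o ⇒ r = (o−d)/(d−u)
r = (80.0 − 28.1)/(28.1 − 13.3) = 51.9/14.8 = 3.5068
CL = 100·r = 350.68 %

CL = 350.68 %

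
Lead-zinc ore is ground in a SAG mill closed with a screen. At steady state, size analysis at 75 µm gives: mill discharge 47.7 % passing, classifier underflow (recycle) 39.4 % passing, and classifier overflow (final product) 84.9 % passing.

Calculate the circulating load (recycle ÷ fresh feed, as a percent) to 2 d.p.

CL = 448.19 %

Let r = R/F. Size balance at 75 µm:
Fd + Rd = Ru + Fo ⇒ R/F = (o−d)/(d−u)
r = (84.9 − 47.7)/(47.7 − 39.4) = 37.2/8.3 = 4.4819
CL = 100·r = 448.19 %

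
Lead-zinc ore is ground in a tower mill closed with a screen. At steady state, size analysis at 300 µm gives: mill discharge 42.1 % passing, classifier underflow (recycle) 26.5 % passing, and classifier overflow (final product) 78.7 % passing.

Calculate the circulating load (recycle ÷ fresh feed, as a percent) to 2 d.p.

Two-product formula at 300 µm:
d + r·d = r·u + o → r(d−u) = o−d
r = (78.7 − 42.1)/(42.1 − 26.5) = 36.6/15.6 = 2.3462
CL = 100·r = 234.62 %

CL = 234.62 %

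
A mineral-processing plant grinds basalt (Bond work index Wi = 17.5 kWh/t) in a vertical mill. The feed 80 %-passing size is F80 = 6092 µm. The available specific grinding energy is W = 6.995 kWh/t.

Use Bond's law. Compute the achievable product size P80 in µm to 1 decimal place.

P80 = 358.9 µm

Bond: W = 10·Wi·(1/√P80 − 1/√F80)
P80^(−½) = W/(10 Wi) + F80^(−½)
  = 6.9950/(10·17.5) + 1/√6092 = 0.039971 + 0.012812 = 0.052784
P80 = (1/0.052784)² = 18.9453² = 358.92 µm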